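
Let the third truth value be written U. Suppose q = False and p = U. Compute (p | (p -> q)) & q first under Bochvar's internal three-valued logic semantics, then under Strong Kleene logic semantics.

U; False

In Bochvar's internal three-valued logic: p -> q = U -> False = U  [any arg is the third value ⇒ result is the third value]
p | (p -> q) = U | U = U
(p | (p -> q)) & q = U & False = U
In Strong Kleene logic: p -> q = U -> False = U
p | (p -> q) = U | U = U
(p | (p -> q)) & q = U & False = False
They differ because Bochvar's internal three-valued logic and Strong Kleene logic treat U differently under the binary connectives.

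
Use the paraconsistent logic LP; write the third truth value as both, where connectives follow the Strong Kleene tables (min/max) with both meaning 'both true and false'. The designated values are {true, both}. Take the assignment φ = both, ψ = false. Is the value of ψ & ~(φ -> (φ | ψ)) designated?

φ | ψ = both | false = both
φ -> (φ | ψ) = both -> both = both
~(φ -> (φ | ψ)) = ~both = both
ψ & ~(φ -> (φ | ψ)) = false & both = false
false ∉ {true, both}.

No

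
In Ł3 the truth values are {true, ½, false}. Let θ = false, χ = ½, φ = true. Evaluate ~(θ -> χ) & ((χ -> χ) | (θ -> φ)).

θ -> χ = false -> ½ = true  [min(1, 1−0+½)]
~(θ -> χ) = ~true = false
χ -> χ = ½ -> ½ = true
θ -> φ = false -> true = true
(χ -> χ) | (θ -> φ) = true | true = true
~(θ -> χ) & ((χ -> χ) | (θ -> φ)) = false & true = false

false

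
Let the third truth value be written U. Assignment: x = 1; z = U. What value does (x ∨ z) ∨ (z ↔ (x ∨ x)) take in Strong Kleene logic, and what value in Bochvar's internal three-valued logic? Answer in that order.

1; U

In Strong Kleene logic: x ∨ z = 1 ∨ U = 1
x ∨ x = 1 ∨ 1 = 1
z ↔ (x ∨ x) = U ↔ 1 = U
(x ∨ z) ∨ (z ↔ (x ∨ x)) = 1 ∨ U = 1
In Bochvar's internal three-valued logic: x ∨ z = 1 ∨ U = U
x ∨ x = 1 ∨ 1 = 1
z ↔ (x ∨ x) = U ↔ 1 = U
(x ∨ z) ∨ (z ↔ (x ∨ x)) = U ∨ U = U
They differ because Strong Kleene logic and Bochvar's internal three-valued logic treat U differently under the binary connectives.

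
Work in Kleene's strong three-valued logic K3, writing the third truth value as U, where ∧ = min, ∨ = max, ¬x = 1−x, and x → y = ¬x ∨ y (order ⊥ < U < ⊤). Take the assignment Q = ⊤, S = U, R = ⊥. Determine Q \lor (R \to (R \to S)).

R \to S = ⊥ \to U = ⊤  [\lnot ⊥ \lor U]
R \to (R \to S) = ⊥ \to ⊤ = ⊤
Q \lor (R \to (R \to S)) = ⊤ \lor ⊤ = ⊤

⊤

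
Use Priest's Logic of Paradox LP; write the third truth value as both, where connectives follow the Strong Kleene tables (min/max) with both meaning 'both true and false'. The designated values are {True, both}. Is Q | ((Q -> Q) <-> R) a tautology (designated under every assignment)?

No

Countermodel: Q=False, R=False gives False, which is not designated.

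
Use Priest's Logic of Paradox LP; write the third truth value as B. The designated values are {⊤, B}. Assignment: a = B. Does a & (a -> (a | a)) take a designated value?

a | a = B | B = B
a -> (a | a) = B -> B = B
a & (a -> (a | a)) = B & B = B
B ∈ {⊤, B}.

Yes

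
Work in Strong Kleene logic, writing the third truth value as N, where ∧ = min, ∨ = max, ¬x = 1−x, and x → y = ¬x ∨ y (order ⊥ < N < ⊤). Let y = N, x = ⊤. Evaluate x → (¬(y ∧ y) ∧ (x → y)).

N

y ∧ y = N ∧ N = N
¬(y ∧ y) = ¬N = N
x → y = ⊤ → N = N  [¬⊤ ∨ N]
¬(y ∧ y) ∧ (x → y) = N ∧ N = N
x → (¬(y ∧ y) ∧ (x → y)) = ⊤ → N = N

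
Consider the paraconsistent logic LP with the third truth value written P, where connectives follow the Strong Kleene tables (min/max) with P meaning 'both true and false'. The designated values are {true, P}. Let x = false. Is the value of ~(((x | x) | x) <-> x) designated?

x | x = false | false = false
(x | x) | x = false | false = false
((x | x) | x) <-> x = false <-> false = true
~(((x | x) | x) <-> x) = ~true = false
false ∉ {true, P}.

No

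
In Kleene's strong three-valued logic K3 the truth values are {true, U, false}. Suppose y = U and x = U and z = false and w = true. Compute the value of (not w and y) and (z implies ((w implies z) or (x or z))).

false

not w = not true = false
not w and y = false and U = false
w implies z = true implies false = false
x or z = U or false = U
(w implies z) or (x or z) = false or U = U
z implies ((w implies z) or (x or z)) = false implies U = true  [not false or U]
(not w and y) and (z implies ((w implies z) or (x or z))) = false and true = false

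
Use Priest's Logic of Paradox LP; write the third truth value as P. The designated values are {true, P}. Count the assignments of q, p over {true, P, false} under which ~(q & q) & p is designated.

4

Designated under: (q=P, p=true); (q=P, p=P); (q=false, p=true); (q=false, p=P).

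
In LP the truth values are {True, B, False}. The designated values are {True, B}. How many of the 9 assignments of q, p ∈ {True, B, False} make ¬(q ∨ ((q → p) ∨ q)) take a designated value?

2

Designated under: (q=B, p=B); (q=B, p=False).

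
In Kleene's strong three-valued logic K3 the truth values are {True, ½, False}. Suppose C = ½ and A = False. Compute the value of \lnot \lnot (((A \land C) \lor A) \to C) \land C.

A \land C = False \land ½ = False
(A \land C) \lor A = False \lor False = False
((A \land C) \lor A) \to C = False \to ½ = True
\lnot (((A \land C) \lor A) \to C) = \lnot True = False
\lnot \lnot (((A \land C) \lor A) \to C) = \lnot False = True
\lnot \lnot (((A \land C) \lor A) \to C) \land C = True \land ½ = ½

½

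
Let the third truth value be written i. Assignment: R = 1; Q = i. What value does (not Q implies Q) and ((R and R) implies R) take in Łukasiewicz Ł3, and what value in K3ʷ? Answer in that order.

1; i

In Łukasiewicz Ł3: not Q = not i = i
not Q implies Q = i implies i = 1  [min(1, 1−½+½)]
R and R = 1 and 1 = 1
(R and R) implies R = 1 implies 1 = 1
(not Q implies Q) and ((R and R) implies R) = 1 and 1 = 1
In K3ʷ: not Q = not i = i
not Q implies Q = i implies i = i  [any arg is the third value ⇒ result is the third value]
R and R = 1 and 1 = 1
(R and R) implies R = 1 implies 1 = 1
(not Q implies Q) and ((R and R) implies R) = i and 1 = i
They differ because Łukasiewicz Ł3 and K3ʷ treat i differently under the binary connectives.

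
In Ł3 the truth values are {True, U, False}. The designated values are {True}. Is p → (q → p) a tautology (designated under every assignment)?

Yes

Every assignment of p, q over {True, U, False} gives a value in {True}.
In particular, with p=U, q=U: p → (q → p) = True.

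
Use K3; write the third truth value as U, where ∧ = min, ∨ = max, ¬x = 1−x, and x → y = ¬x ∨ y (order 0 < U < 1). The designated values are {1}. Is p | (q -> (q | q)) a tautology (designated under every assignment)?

No

Countermodel: p=U, q=U gives U, which is not designated.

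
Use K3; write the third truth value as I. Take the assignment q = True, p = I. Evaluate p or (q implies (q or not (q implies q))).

q implies q = True implies True = True
not (q implies q) = not True = False
q or not (q implies q) = True or False = True
q implies (q or not (q implies q)) = True implies True = True
p or (q implies (q or not (q implies q))) = I or True = True

True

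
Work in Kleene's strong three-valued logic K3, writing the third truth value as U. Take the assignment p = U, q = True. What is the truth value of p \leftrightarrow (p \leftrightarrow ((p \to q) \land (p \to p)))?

p \to q = U \to True = True  [\lnot U \lor True]
p \to p = U \to U = U
(p \to q) \land (p \to p) = True \land U = U
p \leftrightarrow ((p \to q) \land (p \to p)) = U \leftrightarrow U = U
p \leftrightarrow (p \leftrightarrow ((p \to q) \land (p \to p))) = U \leftrightarrow U = U

U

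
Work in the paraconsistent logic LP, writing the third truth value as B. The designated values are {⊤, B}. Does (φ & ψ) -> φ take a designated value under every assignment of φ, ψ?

Yes

Every assignment of φ, ψ over {⊤, B, ⊥} gives a value in {⊤, B}.
In particular, with φ=B, ψ=B: (φ & ψ) -> φ = B.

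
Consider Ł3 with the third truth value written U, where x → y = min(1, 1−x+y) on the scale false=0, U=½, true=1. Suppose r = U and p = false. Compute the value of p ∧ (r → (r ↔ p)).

false

r ↔ p = U ↔ false = U  [1 − |½−0|]
r → (r ↔ p) = U → U = true
p ∧ (r → (r ↔ p)) = false ∧ true = false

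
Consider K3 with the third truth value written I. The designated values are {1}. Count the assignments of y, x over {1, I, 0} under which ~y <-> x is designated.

Designated under: (y=1, x=0); (y=0, x=1).

2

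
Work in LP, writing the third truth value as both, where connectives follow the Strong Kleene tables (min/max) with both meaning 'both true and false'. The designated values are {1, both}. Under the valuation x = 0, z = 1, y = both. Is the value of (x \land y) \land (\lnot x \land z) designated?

x \land y = 0 \land both = 0
\lnot x = \lnot 0 = 1
\lnot x \land z = 1 \land 1 = 1
(x \land y) \land (\lnot x \land z) = 0 \land 1 = 0
0 ∉ {1, both}.

No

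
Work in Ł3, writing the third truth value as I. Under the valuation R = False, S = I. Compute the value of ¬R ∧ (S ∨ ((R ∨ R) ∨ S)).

I

¬R = ¬False = True
R ∨ R = False ∨ False = False
(R ∨ R) ∨ S = False ∨ I = I
S ∨ ((R ∨ R) ∨ S) = I ∨ I = I
¬R ∧ (S ∨ ((R ∨ R) ∨ S)) = True ∧ I = I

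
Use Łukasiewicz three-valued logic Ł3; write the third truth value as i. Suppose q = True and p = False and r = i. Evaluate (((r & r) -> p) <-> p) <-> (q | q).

i

r & r = i & i = i
(r & r) -> p = i -> False = i  [min(1, 1−½+0)]
((r & r) -> p) <-> p = i <-> False = i
q | q = True | True = True
(((r & r) -> p) <-> p) <-> (q | q) = i <-> True = i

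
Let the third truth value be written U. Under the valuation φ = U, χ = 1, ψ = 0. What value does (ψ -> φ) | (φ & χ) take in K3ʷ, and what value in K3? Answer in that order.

U; 1

In K3ʷ: ψ -> φ = 0 -> U = U  [any arg is the third value ⇒ result is the third value]
φ & χ = U & 1 = U
(ψ -> φ) | (φ & χ) = U | U = U
In K3: ψ -> φ = 0 -> U = 1  [~0 | U]
φ & χ = U & 1 = U
(ψ -> φ) | (φ & χ) = 1 | U = 1
They differ because K3ʷ and K3 treat U differently under the binary connectives.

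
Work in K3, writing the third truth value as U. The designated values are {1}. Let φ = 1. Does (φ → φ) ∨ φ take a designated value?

Yes

φ → φ = 1 → 1 = 1
(φ → φ) ∨ φ = 1 ∨ 1 = 1
1 ∈ {1}.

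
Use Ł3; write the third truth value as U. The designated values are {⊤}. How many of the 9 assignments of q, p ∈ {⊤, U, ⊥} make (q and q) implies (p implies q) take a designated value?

Of the 9 assignments, 9 give a value in {⊤}.

9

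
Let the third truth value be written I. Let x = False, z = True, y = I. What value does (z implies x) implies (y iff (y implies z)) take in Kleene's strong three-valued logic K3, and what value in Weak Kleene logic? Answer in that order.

True; I

In Kleene's strong three-valued logic K3: z implies x = True implies False = False
y implies z = I implies True = True  [not I or True]
y iff (y implies z) = I iff True = I
(z implies x) implies (y iff (y implies z)) = False implies I = True
In Weak Kleene logic: z implies x = True implies False = False
y implies z = I implies True = I  [any arg is the third value ⇒ result is the third value]
y iff (y implies z) = I iff I = I
(z implies x) implies (y iff (y implies z)) = False implies I = I
They differ because Kleene's strong three-valued logic K3 and Weak Kleene logic treat I differently under the binary connectives.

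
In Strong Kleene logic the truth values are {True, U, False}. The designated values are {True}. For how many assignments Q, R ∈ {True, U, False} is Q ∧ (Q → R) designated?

1

Designated under: (Q=True, R=True).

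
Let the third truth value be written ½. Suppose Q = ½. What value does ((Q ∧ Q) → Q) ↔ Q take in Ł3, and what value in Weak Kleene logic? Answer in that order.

In Ł3: Q ∧ Q = ½ ∧ ½ = ½
(Q ∧ Q) → Q = ½ → ½ = ⊤  [min(1, 1−½+½)]
((Q ∧ Q) → Q) ↔ Q = ⊤ ↔ ½ = ½
In Weak Kleene logic: Q ∧ Q = ½ ∧ ½ = ½
(Q ∧ Q) → Q = ½ → ½ = ½
((Q ∧ Q) → Q) ↔ Q = ½ ↔ ½ = ½

½; ½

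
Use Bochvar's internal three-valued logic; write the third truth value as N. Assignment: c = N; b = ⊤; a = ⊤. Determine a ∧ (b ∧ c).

N

b ∧ c = ⊤ ∧ N = N
a ∧ (b ∧ c) = ⊤ ∧ N = N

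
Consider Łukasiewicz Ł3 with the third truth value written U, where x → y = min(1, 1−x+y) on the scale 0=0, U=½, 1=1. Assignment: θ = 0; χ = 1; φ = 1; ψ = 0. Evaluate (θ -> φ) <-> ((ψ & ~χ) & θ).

θ -> φ = 0 -> 1 = 1
~χ = ~1 = 0
ψ & ~χ = 0 & 0 = 0
(ψ & ~χ) & θ = 0 & 0 = 0
(θ -> φ) <-> ((ψ & ~χ) & θ) = 1 <-> 0 = 0

0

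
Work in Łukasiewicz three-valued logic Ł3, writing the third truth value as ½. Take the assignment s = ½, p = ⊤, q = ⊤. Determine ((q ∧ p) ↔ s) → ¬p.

½

q ∧ p = ⊤ ∧ ⊤ = ⊤
(q ∧ p) ↔ s = ⊤ ↔ ½ = ½  [1 − |1−½|]
¬p = ¬⊤ = ⊥
((q ∧ p) ↔ s) → ¬p = ½ → ⊥ = ½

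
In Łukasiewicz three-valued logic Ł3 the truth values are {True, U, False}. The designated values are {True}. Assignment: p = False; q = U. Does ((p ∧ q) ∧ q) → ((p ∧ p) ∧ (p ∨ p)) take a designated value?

p ∧ q = False ∧ U = False
(p ∧ q) ∧ q = False ∧ U = False
p ∧ p = False ∧ False = False
p ∨ p = False ∨ False = False
(p ∧ p) ∧ (p ∨ p) = False ∧ False = False
((p ∧ q) ∧ q) → ((p ∧ p) ∧ (p ∨ p)) = False → False = True
True ∈ {True}.

Yes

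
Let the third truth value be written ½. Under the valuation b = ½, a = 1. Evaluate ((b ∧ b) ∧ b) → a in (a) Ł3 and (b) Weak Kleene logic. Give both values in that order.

In Ł3: b ∧ b = ½ ∧ ½ = ½
(b ∧ b) ∧ b = ½ ∧ ½ = ½
((b ∧ b) ∧ b) → a = ½ → 1 = 1  [min(1, 1−½+1)]
In Weak Kleene logic: b ∧ b = ½ ∧ ½ = ½
(b ∧ b) ∧ b = ½ ∧ ½ = ½
((b ∧ b) ∧ b) → a = ½ → 1 = ½  [any arg is the third value ⇒ result is the third value]
They differ because Ł3 and Weak Kleene logic treat ½ differently under the binary connectives.

1; ½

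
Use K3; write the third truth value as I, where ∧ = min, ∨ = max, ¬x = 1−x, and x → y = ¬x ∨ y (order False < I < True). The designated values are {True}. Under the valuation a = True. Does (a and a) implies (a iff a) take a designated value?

a and a = True and True = True
a iff a = True iff True = True
(a and a) implies (a iff a) = True implies True = True
True ∈ {True}.

Yes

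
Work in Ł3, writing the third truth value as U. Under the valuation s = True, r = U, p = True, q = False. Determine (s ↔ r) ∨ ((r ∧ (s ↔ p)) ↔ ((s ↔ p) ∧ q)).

U

s ↔ r = True ↔ U = U  [1 − |1−½|]
s ↔ p = True ↔ True = True
r ∧ (s ↔ p) = U ∧ True = U
s ↔ p = True ↔ True = True
(s ↔ p) ∧ q = True ∧ False = False
(r ∧ (s ↔ p)) ↔ ((s ↔ p) ∧ q) = U ↔ False = U
(s ↔ r) ∨ ((r ∧ (s ↔ p)) ↔ ((s ↔ p) ∧ q)) = U ∨ U = U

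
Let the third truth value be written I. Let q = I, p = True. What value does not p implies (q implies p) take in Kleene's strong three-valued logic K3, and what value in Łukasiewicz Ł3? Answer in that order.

In Kleene's strong three-valued logic K3: not p = not True = False
q implies p = I implies True = True
not p implies (q implies p) = False implies True = True
In Łukasiewicz Ł3: not p = not True = False
q implies p = I implies True = True  [min(1, 1−½+1)]
not p implies (q implies p) = False implies True = True

True; True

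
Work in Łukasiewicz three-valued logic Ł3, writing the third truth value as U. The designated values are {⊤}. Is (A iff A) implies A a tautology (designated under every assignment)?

No

Countermodel: A=U gives U, which is not designated.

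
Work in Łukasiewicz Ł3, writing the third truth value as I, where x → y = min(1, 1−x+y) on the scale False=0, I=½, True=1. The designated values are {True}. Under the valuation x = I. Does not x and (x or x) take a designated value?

No

not x = not I = I
x or x = I or I = I
not x and (x or x) = I and I = I
I ∉ {True}.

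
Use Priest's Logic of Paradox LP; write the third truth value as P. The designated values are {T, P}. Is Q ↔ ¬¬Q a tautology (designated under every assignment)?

Yes

Every assignment of Q over {T, P, F} gives a value in {T, P}.
In particular, with Q=P: Q ↔ ¬¬Q = P.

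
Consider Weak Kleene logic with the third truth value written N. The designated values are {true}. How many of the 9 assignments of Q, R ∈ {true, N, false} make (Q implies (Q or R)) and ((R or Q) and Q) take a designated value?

2

Designated under: (Q=true, R=true); (Q=true, R=false).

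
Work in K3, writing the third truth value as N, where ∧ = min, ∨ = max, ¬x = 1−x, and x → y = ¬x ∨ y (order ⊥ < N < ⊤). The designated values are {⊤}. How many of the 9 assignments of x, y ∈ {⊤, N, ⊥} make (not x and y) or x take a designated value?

Designated under: (x=⊤, y=⊤); (x=⊤, y=N); (x=⊤, y=⊥); (x=⊥, y=⊤).

4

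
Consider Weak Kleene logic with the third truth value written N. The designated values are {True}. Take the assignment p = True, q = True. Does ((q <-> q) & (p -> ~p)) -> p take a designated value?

Yes

q <-> q = True <-> True = True
~p = ~True = False
p -> ~p = True -> False = False
(q <-> q) & (p -> ~p) = True & False = False
((q <-> q) & (p -> ~p)) -> p = False -> True = True
True ∈ {True}.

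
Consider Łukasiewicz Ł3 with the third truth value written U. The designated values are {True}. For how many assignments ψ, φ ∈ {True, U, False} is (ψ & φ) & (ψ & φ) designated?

Designated under: (ψ=True, φ=True).

1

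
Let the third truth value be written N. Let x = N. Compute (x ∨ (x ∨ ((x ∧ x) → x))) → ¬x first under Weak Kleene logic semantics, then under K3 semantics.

In Weak Kleene logic: x ∧ x = N ∧ N = N
(x ∧ x) → x = N → N = N  [any arg is the third value ⇒ result is the third value]
x ∨ ((x ∧ x) → x) = N ∨ N = N
x ∨ (x ∨ ((x ∧ x) → x)) = N ∨ N = N
¬x = ¬N = N
(x ∨ (x ∨ ((x ∧ x) → x))) → ¬x = N → N = N
In K3: x ∧ x = N ∧ N = N
(x ∧ x) → x = N → N = N  [¬N ∨ N]
x ∨ ((x ∧ x) → x) = N ∨ N = N
x ∨ (x ∨ ((x ∧ x) → x)) = N ∨ N = N
¬x = ¬N = N
(x ∨ (x ∨ ((x ∧ x) → x))) → ¬x = N → N = N

N; N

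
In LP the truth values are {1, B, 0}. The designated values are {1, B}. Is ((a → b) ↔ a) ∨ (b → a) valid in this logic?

Countermodel: a=0, b=1 gives 0, which is not designated.

No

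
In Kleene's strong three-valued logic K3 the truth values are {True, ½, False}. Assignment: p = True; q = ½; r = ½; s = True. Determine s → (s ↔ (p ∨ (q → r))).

True

q → r = ½ → ½ = ½  [¬½ ∨ ½]
p ∨ (q → r) = True ∨ ½ = True
s ↔ (p ∨ (q → r)) = True ↔ True = True
s → (s ↔ (p ∨ (q → r))) = True → True = True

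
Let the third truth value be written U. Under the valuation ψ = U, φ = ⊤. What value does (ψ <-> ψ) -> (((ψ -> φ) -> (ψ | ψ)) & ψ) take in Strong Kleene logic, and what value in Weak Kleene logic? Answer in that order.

In Strong Kleene logic: ψ <-> ψ = U <-> U = U
ψ -> φ = U -> ⊤ = ⊤  [~U | ⊤]
ψ | ψ = U | U = U
(ψ -> φ) -> (ψ | ψ) = ⊤ -> U = U
((ψ -> φ) -> (ψ | ψ)) & ψ = U & U = U
(ψ <-> ψ) -> (((ψ -> φ) -> (ψ | ψ)) & ψ) = U -> U = U
In Weak Kleene logic: ψ <-> ψ = U <-> U = U
ψ -> φ = U -> ⊤ = U  [any arg is the third value ⇒ result is the third value]
ψ | ψ = U | U = U
(ψ -> φ) -> (ψ | ψ) = U -> U = U
((ψ -> φ) -> (ψ | ψ)) & ψ = U & U = U
(ψ <-> ψ) -> (((ψ -> φ) -> (ψ | ψ)) & ψ) = U -> U = U

U; U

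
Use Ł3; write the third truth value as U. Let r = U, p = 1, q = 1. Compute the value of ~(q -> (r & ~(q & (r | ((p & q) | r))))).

p & q = 1 & 1 = 1
(p & q) | r = 1 | U = 1
r | ((p & q) | r) = U | 1 = 1
q & (r | ((p & q) | r)) = 1 & 1 = 1
~(q & (r | ((p & q) | r))) = ~1 = 0
r & ~(q & (r | ((p & q) | r))) = U & 0 = 0
q -> (r & ~(q & (r | ((p & q) | r)))) = 1 -> 0 = 0
~(q -> (r & ~(q & (r | ((p & q) | r))))) = ~0 = 1

1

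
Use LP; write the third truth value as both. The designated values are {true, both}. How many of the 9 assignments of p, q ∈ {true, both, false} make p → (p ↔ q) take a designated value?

Of the 9 assignments, 8 give a value in {true, both}.

8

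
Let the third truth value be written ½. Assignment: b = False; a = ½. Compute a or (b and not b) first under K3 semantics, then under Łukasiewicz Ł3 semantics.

In K3: not b = not False = True
b and not b = False and True = False
a or (b and not b) = ½ or False = ½
In Łukasiewicz Ł3: not b = not False = True
b and not b = False and True = False
a or (b and not b) = ½ or False = ½

½; ½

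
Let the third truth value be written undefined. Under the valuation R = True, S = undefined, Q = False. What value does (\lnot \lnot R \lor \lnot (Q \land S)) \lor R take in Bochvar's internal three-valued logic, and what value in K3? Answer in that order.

In Bochvar's internal three-valued logic: \lnot R = \lnot True = False
\lnot \lnot R = \lnot False = True
Q \land S = False \land undefined = undefined
\lnot (Q \land S) = \lnot undefined = undefined
\lnot \lnot R \lor \lnot (Q \land S) = True \lor undefined = undefined
(\lnot \lnot R \lor \lnot (Q \land S)) \lor R = undefined \lor True = undefined
In K3: \lnot R = \lnot True = False
\lnot \lnot R = \lnot False = True
Q \land S = False \land undefined = False
\lnot (Q \land S) = \lnot False = True
\lnot \lnot R \lor \lnot (Q \land S) = True \lor True = True
(\lnot \lnot R \lor \lnot (Q \land S)) \lor R = True \lor True = True
They differ because Bochvar's internal three-valued logic and K3 treat undefined differently under the binary connectives.

undefined; True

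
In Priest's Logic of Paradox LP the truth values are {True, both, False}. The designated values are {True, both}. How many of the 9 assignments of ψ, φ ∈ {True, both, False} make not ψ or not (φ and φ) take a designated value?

Of the 9 assignments, 8 give a value in {True, both}.

8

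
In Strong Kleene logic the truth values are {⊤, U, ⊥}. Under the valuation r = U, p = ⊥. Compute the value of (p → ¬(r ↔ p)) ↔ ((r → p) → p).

U

r ↔ p = U ↔ ⊥ = U
¬(r ↔ p) = ¬U = U
p → ¬(r ↔ p) = ⊥ → U = ⊤  [¬⊥ ∨ U]
r → p = U → ⊥ = U
(r → p) → p = U → ⊥ = U
(p → ¬(r ↔ p)) ↔ ((r → p) → p) = ⊤ ↔ U = U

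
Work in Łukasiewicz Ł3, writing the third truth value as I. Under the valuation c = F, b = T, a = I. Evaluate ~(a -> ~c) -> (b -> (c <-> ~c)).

T

~c = ~F = T
a -> ~c = I -> T = T  [min(1, 1−½+1)]
~(a -> ~c) = ~T = F
~c = ~F = T
c <-> ~c = F <-> T = F
b -> (c <-> ~c) = T -> F = F
~(a -> ~c) -> (b -> (c <-> ~c)) = F -> F = T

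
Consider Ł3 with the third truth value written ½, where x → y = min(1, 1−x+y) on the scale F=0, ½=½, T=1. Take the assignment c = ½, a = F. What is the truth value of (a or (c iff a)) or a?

c iff a = ½ iff F = ½  [1 − |½−0|]
a or (c iff a) = F or ½ = ½
(a or (c iff a)) or a = ½ or F = ½

½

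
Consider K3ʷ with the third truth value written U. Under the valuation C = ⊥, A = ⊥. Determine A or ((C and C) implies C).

⊤

C and C = ⊥ and ⊥ = ⊥
(C and C) implies C = ⊥ implies ⊥ = ⊤
A or ((C and C) implies C) = ⊥ or ⊤ = ⊤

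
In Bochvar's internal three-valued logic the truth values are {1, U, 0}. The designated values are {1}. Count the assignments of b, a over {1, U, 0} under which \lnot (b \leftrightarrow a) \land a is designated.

1

Designated under: (b=0, a=1).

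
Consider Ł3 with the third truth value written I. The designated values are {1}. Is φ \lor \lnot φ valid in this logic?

No

Countermodel: φ=I gives I, which is not designated.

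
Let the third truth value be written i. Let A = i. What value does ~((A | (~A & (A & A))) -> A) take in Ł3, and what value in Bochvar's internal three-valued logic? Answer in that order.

In Ł3: ~A = ~i = i
A & A = i & i = i
~A & (A & A) = i & i = i
A | (~A & (A & A)) = i | i = i
(A | (~A & (A & A))) -> A = i -> i = T
~((A | (~A & (A & A))) -> A) = ~T = F
In Bochvar's internal three-valued logic: ~A = ~i = i
A & A = i & i = i
~A & (A & A) = i & i = i
A | (~A & (A & A)) = i | i = i
(A | (~A & (A & A))) -> A = i -> i = i  [any arg is the third value ⇒ result is the third value]
~((A | (~A & (A & A))) -> A) = ~i = i
They differ because Ł3 and Bochvar's internal three-valued logic treat i differently under the binary connectives.

F; i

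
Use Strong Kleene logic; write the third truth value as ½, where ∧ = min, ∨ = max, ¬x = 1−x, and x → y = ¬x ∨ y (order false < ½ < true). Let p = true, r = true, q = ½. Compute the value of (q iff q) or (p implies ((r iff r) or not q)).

true

q iff q = ½ iff ½ = ½
r iff r = true iff true = true
not q = not ½ = ½
(r iff r) or not q = true or ½ = true
p implies ((r iff r) or not q) = true implies true = true
(q iff q) or (p implies ((r iff r) or not q)) = ½ or true = true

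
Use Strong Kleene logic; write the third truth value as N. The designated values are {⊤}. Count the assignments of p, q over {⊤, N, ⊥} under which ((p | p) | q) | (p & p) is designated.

5

Of the 9 assignments, 5 give a value in {⊤}.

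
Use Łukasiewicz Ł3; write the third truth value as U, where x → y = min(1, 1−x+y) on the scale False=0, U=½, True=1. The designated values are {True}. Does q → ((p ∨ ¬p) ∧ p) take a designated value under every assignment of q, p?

No

Countermodel: q=True, p=U gives U, which is not designated.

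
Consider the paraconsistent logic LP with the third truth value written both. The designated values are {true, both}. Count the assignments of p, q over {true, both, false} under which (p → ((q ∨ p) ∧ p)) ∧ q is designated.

Of the 9 assignments, 6 give a value in {true, both}.

6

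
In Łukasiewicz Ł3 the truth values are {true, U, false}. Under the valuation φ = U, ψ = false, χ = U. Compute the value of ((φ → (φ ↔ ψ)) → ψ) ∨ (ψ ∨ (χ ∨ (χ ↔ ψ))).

U

φ ↔ ψ = U ↔ false = U  [1 − |½−0|]
φ → (φ ↔ ψ) = U → U = true
(φ → (φ ↔ ψ)) → ψ = true → false = false
χ ↔ ψ = U ↔ false = U
χ ∨ (χ ↔ ψ) = U ∨ U = U
ψ ∨ (χ ∨ (χ ↔ ψ)) = false ∨ U = U
((φ → (φ ↔ ψ)) → ψ) ∨ (ψ ∨ (χ ∨ (χ ↔ ψ))) = false ∨ U = U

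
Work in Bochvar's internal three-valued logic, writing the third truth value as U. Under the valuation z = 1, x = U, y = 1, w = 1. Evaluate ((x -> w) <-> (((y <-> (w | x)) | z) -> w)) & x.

U

x -> w = U -> 1 = U  [any arg is the third value ⇒ result is the third value]
w | x = 1 | U = U
y <-> (w | x) = 1 <-> U = U
(y <-> (w | x)) | z = U | 1 = U
((y <-> (w | x)) | z) -> w = U -> 1 = U
(x -> w) <-> (((y <-> (w | x)) | z) -> w) = U <-> U = U
((x -> w) <-> (((y <-> (w | x)) | z) -> w)) & x = U & U = U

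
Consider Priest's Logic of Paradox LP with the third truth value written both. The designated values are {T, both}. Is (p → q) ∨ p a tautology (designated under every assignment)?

Every assignment of p, q over {T, both, F} gives a value in {T, both}.
In particular, with p=both, q=both: (p → q) ∨ p = both.

Yes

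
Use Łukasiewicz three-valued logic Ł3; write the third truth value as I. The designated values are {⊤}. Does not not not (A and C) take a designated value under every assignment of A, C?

No

Countermodel: A=⊤, C=⊤ gives ⊥, which is not designated.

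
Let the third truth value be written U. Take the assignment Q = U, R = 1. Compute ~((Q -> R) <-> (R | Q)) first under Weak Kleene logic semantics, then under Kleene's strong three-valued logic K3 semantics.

U; 0

In Weak Kleene logic: Q -> R = U -> 1 = U
R | Q = 1 | U = U
(Q -> R) <-> (R | Q) = U <-> U = U
~((Q -> R) <-> (R | Q)) = ~U = U
In Kleene's strong three-valued logic K3: Q -> R = U -> 1 = 1
R | Q = 1 | U = 1
(Q -> R) <-> (R | Q) = 1 <-> 1 = 1
~((Q -> R) <-> (R | Q)) = ~1 = 0
They differ because Weak Kleene logic and Kleene's strong three-valued logic K3 treat U differently under the binary connectives.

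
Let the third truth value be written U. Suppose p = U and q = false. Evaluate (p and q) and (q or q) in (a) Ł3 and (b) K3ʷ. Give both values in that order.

In Ł3: p and q = U and false = false
q or q = false or false = false
(p and q) and (q or q) = false and false = false
In K3ʷ: p and q = U and false = U
q or q = false or false = false
(p and q) and (q or q) = U and false = U
They differ because Ł3 and K3ʷ treat U differently under the binary connectives.

false; U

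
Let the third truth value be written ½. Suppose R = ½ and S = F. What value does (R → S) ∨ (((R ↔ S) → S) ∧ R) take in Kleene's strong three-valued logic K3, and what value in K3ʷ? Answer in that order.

In Kleene's strong three-valued logic K3: R → S = ½ → F = ½  [¬½ ∨ F]
R ↔ S = ½ ↔ F = ½
(R ↔ S) → S = ½ → F = ½
((R ↔ S) → S) ∧ R = ½ ∧ ½ = ½
(R → S) ∨ (((R ↔ S) → S) ∧ R) = ½ ∨ ½ = ½
In K3ʷ: R → S = ½ → F = ½  [any arg is the third value ⇒ result is the third value]
R ↔ S = ½ ↔ F = ½
(R ↔ S) → S = ½ → F = ½
((R ↔ S) → S) ∧ R = ½ ∧ ½ = ½
(R → S) ∨ (((R ↔ S) → S) ∧ R) = ½ ∨ ½ = ½

½; ½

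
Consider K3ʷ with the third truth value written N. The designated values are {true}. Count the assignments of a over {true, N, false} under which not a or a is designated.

2

a=true: true ✓
a=N: N ·
a=false: true ✓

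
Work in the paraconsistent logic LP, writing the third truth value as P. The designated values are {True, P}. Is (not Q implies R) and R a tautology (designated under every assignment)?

No

Countermodel: Q=True, R=False gives False, which is not designated.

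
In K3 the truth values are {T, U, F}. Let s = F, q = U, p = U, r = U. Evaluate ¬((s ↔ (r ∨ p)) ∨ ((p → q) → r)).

r ∨ p = U ∨ U = U
s ↔ (r ∨ p) = F ↔ U = U
p → q = U → U = U  [¬U ∨ U]
(p → q) → r = U → U = U
(s ↔ (r ∨ p)) ∨ ((p → q) → r) = U ∨ U = U
¬((s ↔ (r ∨ p)) ∨ ((p → q) → r)) = ¬U = U

U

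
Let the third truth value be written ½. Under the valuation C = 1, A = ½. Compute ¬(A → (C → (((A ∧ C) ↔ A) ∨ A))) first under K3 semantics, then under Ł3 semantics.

In K3: A ∧ C = ½ ∧ 1 = ½
(A ∧ C) ↔ A = ½ ↔ ½ = ½
((A ∧ C) ↔ A) ∨ A = ½ ∨ ½ = ½
C → (((A ∧ C) ↔ A) ∨ A) = 1 → ½ = ½
A → (C → (((A ∧ C) ↔ A) ∨ A)) = ½ → ½ = ½
¬(A → (C → (((A ∧ C) ↔ A) ∨ A))) = ¬½ = ½
In Ł3: A ∧ C = ½ ∧ 1 = ½
(A ∧ C) ↔ A = ½ ↔ ½ = 1  [1 − |½−½|]
((A ∧ C) ↔ A) ∨ A = 1 ∨ ½ = 1
C → (((A ∧ C) ↔ A) ∨ A) = 1 → 1 = 1
A → (C → (((A ∧ C) ↔ A) ∨ A)) = ½ → 1 = 1
¬(A → (C → (((A ∧ C) ↔ A) ∨ A))) = ¬1 = 0
They differ because K3 and Ł3 treat ½ differently under implication.

½; 0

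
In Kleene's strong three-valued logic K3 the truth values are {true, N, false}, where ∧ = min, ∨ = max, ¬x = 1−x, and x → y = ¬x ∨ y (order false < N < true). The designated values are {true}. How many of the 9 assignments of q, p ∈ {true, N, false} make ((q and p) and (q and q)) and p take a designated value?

1

Designated under: (q=true, p=true).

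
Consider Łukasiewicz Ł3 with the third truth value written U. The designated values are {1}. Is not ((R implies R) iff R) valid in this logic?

No

Countermodel: R=1 gives 0, which is not designated.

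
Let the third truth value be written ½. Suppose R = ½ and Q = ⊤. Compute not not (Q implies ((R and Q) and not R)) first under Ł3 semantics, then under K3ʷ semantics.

½; ½

In Ł3: R and Q = ½ and ⊤ = ½
not R = not ½ = ½
(R and Q) and not R = ½ and ½ = ½
Q implies ((R and Q) and not R) = ⊤ implies ½ = ½  [min(1, 1−1+½)]
not (Q implies ((R and Q) and not R)) = not ½ = ½
not not (Q implies ((R and Q) and not R)) = not ½ = ½
In K3ʷ: R and Q = ½ and ⊤ = ½
not R = not ½ = ½
(R and Q) and not R = ½ and ½ = ½
Q implies ((R and Q) and not R) = ⊤ implies ½ = ½
not (Q implies ((R and Q) and not R)) = not ½ = ½
not not (Q implies ((R and Q) and not R)) = not ½ = ½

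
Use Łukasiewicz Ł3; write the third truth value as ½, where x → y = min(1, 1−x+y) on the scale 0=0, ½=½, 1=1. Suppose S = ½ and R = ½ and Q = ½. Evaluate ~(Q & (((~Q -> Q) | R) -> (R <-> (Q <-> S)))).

½

~Q = ~½ = ½
~Q -> Q = ½ -> ½ = 1
(~Q -> Q) | R = 1 | ½ = 1
Q <-> S = ½ <-> ½ = 1
R <-> (Q <-> S) = ½ <-> 1 = ½
((~Q -> Q) | R) -> (R <-> (Q <-> S)) = 1 -> ½ = ½
Q & (((~Q -> Q) | R) -> (R <-> (Q <-> S))) = ½ & ½ = ½
~(Q & (((~Q -> Q) | R) -> (R <-> (Q <-> S)))) = ~½ = ½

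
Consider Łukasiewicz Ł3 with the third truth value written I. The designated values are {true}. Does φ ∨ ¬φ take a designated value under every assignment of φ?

Countermodel: φ=I gives I, which is not designated.

No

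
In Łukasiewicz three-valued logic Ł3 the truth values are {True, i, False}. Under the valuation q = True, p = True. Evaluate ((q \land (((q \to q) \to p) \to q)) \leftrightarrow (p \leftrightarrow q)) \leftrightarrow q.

q \to q = True \to True = True
(q \to q) \to p = True \to True = True
((q \to q) \to p) \to q = True \to True = True
q \land (((q \to q) \to p) \to q) = True \land True = True
p \leftrightarrow q = True \leftrightarrow True = True
(q \land (((q \to q) \to p) \to q)) \leftrightarrow (p \leftrightarrow q) = True \leftrightarrow True = True
((q \land (((q \to q) \to p) \to q)) \leftrightarrow (p \leftrightarrow q)) \leftrightarrow q = True \leftrightarrow True = True

True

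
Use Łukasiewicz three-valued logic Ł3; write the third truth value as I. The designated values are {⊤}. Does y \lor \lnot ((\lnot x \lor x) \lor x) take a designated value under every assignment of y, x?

No

Countermodel: y=I, x=⊤ gives I, which is not designated.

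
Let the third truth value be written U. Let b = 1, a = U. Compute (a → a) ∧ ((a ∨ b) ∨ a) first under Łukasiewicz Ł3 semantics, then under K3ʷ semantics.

In Łukasiewicz Ł3: a → a = U → U = 1  [min(1, 1−½+½)]
a ∨ b = U ∨ 1 = 1
(a ∨ b) ∨ a = 1 ∨ U = 1
(a → a) ∧ ((a ∨ b) ∨ a) = 1 ∧ 1 = 1
In K3ʷ: a → a = U → U = U
a ∨ b = U ∨ 1 = U
(a ∨ b) ∨ a = U ∨ U = U
(a → a) ∧ ((a ∨ b) ∨ a) = U ∧ U = U
They differ because Łukasiewicz Ł3 and K3ʷ treat U differently under the binary connectives.

1; U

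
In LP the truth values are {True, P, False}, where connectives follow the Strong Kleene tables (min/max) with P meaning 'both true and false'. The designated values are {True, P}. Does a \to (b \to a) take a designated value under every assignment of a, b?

Every assignment of a, b over {True, P, False} gives a value in {True, P}.
In particular, with a=P, b=P: a \to (b \to a) = P.

Yes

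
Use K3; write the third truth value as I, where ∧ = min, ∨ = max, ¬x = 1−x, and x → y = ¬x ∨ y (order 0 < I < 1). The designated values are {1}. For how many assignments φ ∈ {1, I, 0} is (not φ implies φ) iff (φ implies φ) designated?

1

φ=1: 1 ✓
φ=I: I ·
φ=0: 0 ·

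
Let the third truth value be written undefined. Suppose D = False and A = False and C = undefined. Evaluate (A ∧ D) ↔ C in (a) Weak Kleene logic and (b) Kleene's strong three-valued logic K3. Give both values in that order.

undefined; undefined

In Weak Kleene logic: A ∧ D = False ∧ False = False
(A ∧ D) ↔ C = False ↔ undefined = undefined
In Kleene's strong three-valued logic K3: A ∧ D = False ∧ False = False
(A ∧ D) ↔ C = False ↔ undefined = undefined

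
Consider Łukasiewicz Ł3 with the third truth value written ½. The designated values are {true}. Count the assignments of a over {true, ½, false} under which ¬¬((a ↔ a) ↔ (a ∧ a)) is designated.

a=true: true ✓
a=½: ½ ·
a=false: false ·

1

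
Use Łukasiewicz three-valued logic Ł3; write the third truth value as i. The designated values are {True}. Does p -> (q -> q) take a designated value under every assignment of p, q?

Every assignment of p, q over {True, i, False} gives a value in {True}.
In particular, with p=i, q=i: p -> (q -> q) = True.

Yes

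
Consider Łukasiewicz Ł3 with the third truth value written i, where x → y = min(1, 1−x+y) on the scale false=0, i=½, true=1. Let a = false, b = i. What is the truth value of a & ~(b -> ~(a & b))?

false

a & b = false & i = false
~(a & b) = ~false = true
b -> ~(a & b) = i -> true = true  [min(1, 1−½+1)]
~(b -> ~(a & b)) = ~true = false
a & ~(b -> ~(a & b)) = false & false = false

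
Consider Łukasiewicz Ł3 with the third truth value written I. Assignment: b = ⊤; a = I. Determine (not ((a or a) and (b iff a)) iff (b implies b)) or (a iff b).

a or a = I or I = I
b iff a = ⊤ iff I = I  [1 − |1−½|]
(a or a) and (b iff a) = I and I = I
not ((a or a) and (b iff a)) = not I = I
b implies b = ⊤ implies ⊤ = ⊤
not ((a or a) and (b iff a)) iff (b implies b) = I iff ⊤ = I
a iff b = I iff ⊤ = I
(not ((a or a) and (b iff a)) iff (b implies b)) or (a iff b) = I or I = I

I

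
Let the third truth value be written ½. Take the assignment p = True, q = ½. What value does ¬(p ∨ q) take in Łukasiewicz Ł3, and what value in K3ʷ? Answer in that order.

False; ½

In Łukasiewicz Ł3: p ∨ q = True ∨ ½ = True
¬(p ∨ q) = ¬True = False
In K3ʷ: p ∨ q = True ∨ ½ = ½
¬(p ∨ q) = ¬½ = ½
They differ because Łukasiewicz Ł3 and K3ʷ treat ½ differently under the binary connectives.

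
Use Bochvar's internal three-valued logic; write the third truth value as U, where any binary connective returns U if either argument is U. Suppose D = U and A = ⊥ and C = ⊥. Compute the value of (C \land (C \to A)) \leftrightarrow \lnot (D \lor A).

C \to A = ⊥ \to ⊥ = ⊤
C \land (C \to A) = ⊥ \land ⊤ = ⊥
D \lor A = U \lor ⊥ = U
\lnot (D \lor A) = \lnot U = U
(C \land (C \to A)) \leftrightarrow \lnot (D \lor A) = ⊥ \leftrightarrow U = U

U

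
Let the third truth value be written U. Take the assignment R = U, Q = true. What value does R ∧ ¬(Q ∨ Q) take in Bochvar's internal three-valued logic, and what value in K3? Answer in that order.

In Bochvar's internal three-valued logic: Q ∨ Q = true ∨ true = true
¬(Q ∨ Q) = ¬true = false
R ∧ ¬(Q ∨ Q) = U ∧ false = U
In K3: Q ∨ Q = true ∨ true = true
¬(Q ∨ Q) = ¬true = false
R ∧ ¬(Q ∨ Q) = U ∧ false = false
They differ because Bochvar's internal three-valued logic and K3 treat U differently under the binary connectives.

U; false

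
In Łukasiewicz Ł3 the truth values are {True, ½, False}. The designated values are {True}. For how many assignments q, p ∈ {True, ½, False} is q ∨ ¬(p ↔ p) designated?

Designated under: (q=True, p=True); (q=True, p=½); (q=True, p=False).

3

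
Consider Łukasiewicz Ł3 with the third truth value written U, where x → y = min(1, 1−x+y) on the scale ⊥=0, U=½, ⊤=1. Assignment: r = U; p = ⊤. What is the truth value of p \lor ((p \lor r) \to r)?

p \lor r = ⊤ \lor U = ⊤
(p \lor r) \to r = ⊤ \to U = U  [min(1, 1−1+½)]
p \lor ((p \lor r) \to r) = ⊤ \lor U = ⊤

⊤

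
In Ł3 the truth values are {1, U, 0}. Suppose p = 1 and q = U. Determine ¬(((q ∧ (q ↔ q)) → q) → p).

0

q ↔ q = U ↔ U = 1
q ∧ (q ↔ q) = U ∧ 1 = U
(q ∧ (q ↔ q)) → q = U → U = 1
((q ∧ (q ↔ q)) → q) → p = 1 → 1 = 1
¬(((q ∧ (q ↔ q)) → q) → p) = ¬1 = 0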